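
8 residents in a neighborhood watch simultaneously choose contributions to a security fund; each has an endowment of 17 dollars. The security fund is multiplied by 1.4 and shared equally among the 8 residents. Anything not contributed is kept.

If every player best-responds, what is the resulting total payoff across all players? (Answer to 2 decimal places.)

136.00 dollars

Each contributed unit returns 1.4/8 = 0.1750 to its contributor — below 1 — so contributing 0 is dominant for every player. At the Nash equilibrium everyone keeps their 17, and the group total is 8 × 17 = 136.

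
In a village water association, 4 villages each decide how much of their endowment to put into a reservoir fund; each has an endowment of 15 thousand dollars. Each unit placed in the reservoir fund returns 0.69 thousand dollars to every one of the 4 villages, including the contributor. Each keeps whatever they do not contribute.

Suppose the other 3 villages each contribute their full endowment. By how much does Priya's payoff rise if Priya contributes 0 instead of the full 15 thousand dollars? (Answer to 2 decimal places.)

4.65 thousand dollars

Switching from a contribution of 15 to 0 lets Priya keep an extra 15 thousand dollars, but lowers the reservoir fund by 15, which costs Priya their own share of that drop: 0.69 × 15 = 10.35.
Net gain = 15 − 10.35 = 4.65. The private return per contributed unit (0.69) is below 1, so free-riding is indeed the best response regardless of what the others do.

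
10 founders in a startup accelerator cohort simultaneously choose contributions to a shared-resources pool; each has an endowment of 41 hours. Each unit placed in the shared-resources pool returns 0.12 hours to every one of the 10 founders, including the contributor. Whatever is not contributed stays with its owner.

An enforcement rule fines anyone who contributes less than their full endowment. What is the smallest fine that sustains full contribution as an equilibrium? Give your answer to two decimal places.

36.08 hours

Given the others contribute fully, the best deviation is to contribute 0 (any partial contribution still incurs the fine and gives up units whose private return 0.12 is below 1).
Deviating from 41 to 0 saves 41 hours but forfeits the deviator's share of the drop in the shared-resources pool: 0.12 × 41 = 4.92.
So the deviation gain is 41 − 4.92 = 36.08, and the fine must be at least 36.08 hours to wipe it out.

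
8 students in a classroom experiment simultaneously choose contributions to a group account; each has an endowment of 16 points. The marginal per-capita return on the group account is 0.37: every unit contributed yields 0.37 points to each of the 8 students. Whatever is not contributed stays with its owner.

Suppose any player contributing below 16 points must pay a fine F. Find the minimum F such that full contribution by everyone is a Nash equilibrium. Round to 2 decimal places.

10.08 points

Given the others contribute fully, the best deviation is to contribute 0 (any partial contribution still incurs the fine and gives up units whose private return 0.37 is below 1).
Deviating from 16 to 0 saves 16 points but forfeits the deviator's share of the drop in the group account: 0.37 × 16 = 5.92.
So the deviation gain is 16 − 5.92 = 10.08, and the fine must be at least 10.08 points to wipe it out.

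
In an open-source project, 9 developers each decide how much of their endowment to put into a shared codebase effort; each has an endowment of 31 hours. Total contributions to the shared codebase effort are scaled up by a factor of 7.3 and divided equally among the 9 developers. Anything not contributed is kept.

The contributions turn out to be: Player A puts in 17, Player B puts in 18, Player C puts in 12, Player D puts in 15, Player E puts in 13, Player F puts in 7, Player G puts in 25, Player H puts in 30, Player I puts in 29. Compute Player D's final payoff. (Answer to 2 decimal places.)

Total contributed: 17 + 18 + 12 + 15 + 13 + 7 + 25 + 30 + 29 = 166.
Each receives 7.3 × 166 / 9 = 134.64 from the shared codebase effort.
Player D keeps 31 − 15 = 16, so Player D's payoff is 16 + 134.64 = 150.64.

150.64 hours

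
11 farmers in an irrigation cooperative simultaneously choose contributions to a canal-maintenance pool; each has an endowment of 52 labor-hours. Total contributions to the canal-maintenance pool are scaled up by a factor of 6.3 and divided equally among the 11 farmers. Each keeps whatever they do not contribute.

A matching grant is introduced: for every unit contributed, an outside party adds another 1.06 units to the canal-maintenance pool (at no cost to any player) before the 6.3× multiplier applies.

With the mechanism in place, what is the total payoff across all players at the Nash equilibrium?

7423.42 labor-hours

Under the mechanism each unit contributed yields 6.3 × 2.06 / 11 = 1.1798 back to its contributor per unit of net cost, which exceeds 1, making full contribution the dominant choice for everyone.
At the Nash equilibrium everyone contributes 52. Group total payoff = 6.3 × 2.06 × 572 = 7423.42.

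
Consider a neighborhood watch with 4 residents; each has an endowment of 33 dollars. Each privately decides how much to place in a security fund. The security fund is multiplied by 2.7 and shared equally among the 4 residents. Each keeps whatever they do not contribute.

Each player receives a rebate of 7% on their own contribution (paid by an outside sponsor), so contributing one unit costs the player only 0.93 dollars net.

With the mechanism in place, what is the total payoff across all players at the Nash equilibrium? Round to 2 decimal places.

The effective private return is (2.7/4) / 0.93 = 0.7258, which is still under 1, so the mechanism doesn't change anyone's dominant strategy: zero contribution.
At the Nash equilibrium no one contributes; group total payoff = 4 × 33 = 132.

132.00 dollars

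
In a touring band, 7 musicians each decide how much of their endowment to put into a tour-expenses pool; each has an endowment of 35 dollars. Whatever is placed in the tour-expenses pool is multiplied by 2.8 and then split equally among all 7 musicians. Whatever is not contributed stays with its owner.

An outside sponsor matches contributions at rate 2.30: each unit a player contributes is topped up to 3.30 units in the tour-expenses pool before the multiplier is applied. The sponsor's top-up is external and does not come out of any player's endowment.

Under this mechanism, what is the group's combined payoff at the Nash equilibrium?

The effective private return per unit is now 2.8 × 3.30 / 7 = 1.3200 > 1, so every player's dominant strategy flips to full contribution.
At the Nash equilibrium everyone contributes 35. Group total payoff = 2.8 × 3.30 × 245 = 2263.80.

2263.80 dollars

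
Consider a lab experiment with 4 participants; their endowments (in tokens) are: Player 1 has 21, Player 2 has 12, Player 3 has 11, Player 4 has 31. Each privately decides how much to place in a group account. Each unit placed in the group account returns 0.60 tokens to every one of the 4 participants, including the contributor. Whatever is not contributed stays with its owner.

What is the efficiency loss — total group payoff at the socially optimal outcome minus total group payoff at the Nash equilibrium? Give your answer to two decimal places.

The private return per contributed unit is 0.60 < 1 for everyone, so the Nash equilibrium is zero contribution and the group total is Σ E_j = 21 + 12 + 11 + 31 = 75.
Each contributed unit returns 2.400 to the group, so the social optimum is full contribution by everyone: group total = 2.400 × 75 = 180.00.
Efficiency loss = (2.400 − 1) × 75 = 105.00.

105.00 tokens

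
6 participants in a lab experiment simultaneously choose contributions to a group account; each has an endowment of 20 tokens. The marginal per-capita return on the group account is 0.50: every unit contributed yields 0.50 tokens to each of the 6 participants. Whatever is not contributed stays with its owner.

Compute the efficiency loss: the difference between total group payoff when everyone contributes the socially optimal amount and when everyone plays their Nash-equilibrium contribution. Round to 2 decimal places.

The private return per contributed unit is 0.50 < 1, so contributing 0 is dominant for every player. At the Nash equilibrium everyone keeps their 20, and the group total is 6 × 20 = 120.
Each contributed unit returns 3.000 to the group as a whole (0.50 to each of 6 players), which exceeds 1, so the social optimum is full contribution: group total = 3.000 × 120 = 360.00.
Efficiency loss = 360.00 − 120 = 240.00.

240.00 tokens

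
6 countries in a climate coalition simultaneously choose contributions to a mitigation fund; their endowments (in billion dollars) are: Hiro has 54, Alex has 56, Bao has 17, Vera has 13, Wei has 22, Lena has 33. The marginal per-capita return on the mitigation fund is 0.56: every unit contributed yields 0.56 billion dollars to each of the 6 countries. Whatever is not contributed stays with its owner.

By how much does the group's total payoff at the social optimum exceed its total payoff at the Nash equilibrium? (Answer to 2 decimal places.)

460.20 billion dollars

The private return per contributed unit is 0.56 < 1 for everyone, so the Nash equilibrium is zero contribution and the group total is Σ E_j = 54 + 56 + 17 + 13 + 22 + 33 = 195.
Each contributed unit returns 3.360 to the group, so the social optimum is full contribution by everyone: group total = 3.360 × 195 = 655.20.
Efficiency loss = (3.360 − 1) × 195 = 460.20.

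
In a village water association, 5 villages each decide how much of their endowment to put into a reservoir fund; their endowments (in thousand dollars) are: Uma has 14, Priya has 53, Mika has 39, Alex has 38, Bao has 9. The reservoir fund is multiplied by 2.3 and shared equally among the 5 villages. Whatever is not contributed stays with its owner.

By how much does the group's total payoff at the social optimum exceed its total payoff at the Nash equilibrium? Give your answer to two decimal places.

The private return per contributed unit is 2.3/5 = 0.4600 < 1 for every player regardless of endowment, so the Nash equilibrium is zero contribution and the group total is Σ E_j = 14 + 53 + 39 + 38 + 9 = 153.
Each contributed unit returns 2.300 to the group, so the social optimum is full contribution by everyone: group total = 2.300 × 153 = 351.90.
Efficiency loss = (2.300 − 1) × 153 = 198.90.

198.90 thousand dollars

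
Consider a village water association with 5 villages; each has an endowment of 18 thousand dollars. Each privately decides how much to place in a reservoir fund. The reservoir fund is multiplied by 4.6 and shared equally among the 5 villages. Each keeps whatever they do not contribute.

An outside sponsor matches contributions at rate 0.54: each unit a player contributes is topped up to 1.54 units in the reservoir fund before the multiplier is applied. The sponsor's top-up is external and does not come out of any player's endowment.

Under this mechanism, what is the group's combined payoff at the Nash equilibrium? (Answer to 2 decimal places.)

With the mechanism, a contributed unit returns 4.6 × 1.54 / 5 = 1.4168 per unit of net cost to the contributor — now above 1 — so contributing fully is weakly dominant for every player.
So the Nash equilibrium is full contribution by all 5; the group earns 4.6 × 1.54 × 90 = 637.56.

637.56 thousand dollars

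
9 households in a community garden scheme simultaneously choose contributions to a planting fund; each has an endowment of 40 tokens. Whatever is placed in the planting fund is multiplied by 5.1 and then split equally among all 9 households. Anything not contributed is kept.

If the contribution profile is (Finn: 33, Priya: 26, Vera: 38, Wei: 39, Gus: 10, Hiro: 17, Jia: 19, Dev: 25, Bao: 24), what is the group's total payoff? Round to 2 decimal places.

1307.10 tokens

Total contributed: 33 + 26 + 38 + 39 + 10 + 17 + 19 + 25 + 24 = 231; total kept: 9 × 40 − 231 = 129.
The planting fund pays out 5.1 × 231 = 1178.10 in aggregate.
Group total = 129 + 1178.10 = 1307.10.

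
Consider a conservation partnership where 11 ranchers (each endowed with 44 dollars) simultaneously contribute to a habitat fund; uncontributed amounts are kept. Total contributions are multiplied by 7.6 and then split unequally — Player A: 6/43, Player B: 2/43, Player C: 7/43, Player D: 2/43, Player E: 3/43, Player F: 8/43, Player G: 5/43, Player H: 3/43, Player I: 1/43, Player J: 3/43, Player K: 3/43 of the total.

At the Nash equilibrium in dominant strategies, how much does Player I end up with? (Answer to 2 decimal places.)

For player j, contributing a unit is worthwhile iff 7.6 × (j's share) ≥ 1, i.e. iff j's share is at least 0.1316.
Player A, Player C and Player F are above the threshold, contributing 44 each; the remaining 8 contribute 0. Total contributed: 132.
Player I keeps 44 and receives 7.6 × 132 × 1/43 = 23.33 from the habitat fund, for a payoff of 67.33.

67.33 dollars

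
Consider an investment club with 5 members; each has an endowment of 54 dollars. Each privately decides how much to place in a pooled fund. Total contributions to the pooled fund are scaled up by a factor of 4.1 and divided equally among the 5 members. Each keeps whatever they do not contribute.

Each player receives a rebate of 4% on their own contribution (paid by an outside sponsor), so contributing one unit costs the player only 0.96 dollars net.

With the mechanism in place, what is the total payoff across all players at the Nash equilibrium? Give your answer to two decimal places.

270.00 dollars

The effective private return is (4.1/5) / 0.96 = 0.8542, which is still under 1, so the mechanism doesn't change anyone's dominant strategy: zero contribution.
Everyone keeps their endowment and the group total is 5 × 54 = 270.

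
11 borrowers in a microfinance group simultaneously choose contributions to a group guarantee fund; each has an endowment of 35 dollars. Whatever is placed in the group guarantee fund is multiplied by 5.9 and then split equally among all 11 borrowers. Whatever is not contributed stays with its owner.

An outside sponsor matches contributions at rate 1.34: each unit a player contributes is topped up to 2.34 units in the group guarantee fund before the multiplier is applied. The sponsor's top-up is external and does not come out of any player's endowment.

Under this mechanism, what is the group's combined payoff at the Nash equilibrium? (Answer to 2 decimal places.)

5315.31 dollars

The effective private return per unit is now 5.9 × 2.34 / 11 = 1.2551 > 1, so every player's dominant strategy flips to full contribution.
So the Nash equilibrium is full contribution by all 11; the group earns 5.9 × 2.34 × 385 = 5315.31.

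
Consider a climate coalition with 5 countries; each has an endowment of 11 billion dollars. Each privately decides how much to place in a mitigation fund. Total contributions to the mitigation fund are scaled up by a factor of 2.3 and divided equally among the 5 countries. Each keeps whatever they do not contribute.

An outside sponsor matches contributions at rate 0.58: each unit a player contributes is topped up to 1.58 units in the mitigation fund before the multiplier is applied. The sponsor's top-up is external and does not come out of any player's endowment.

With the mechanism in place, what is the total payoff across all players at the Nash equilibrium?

With the mechanism, a contributed unit returns 2.3 × 1.58 / 5 = 0.7268 per unit of net cost — still below 1 — so contributing 0 remains dominant for every player.
Everyone keeps their endowment and the group total is 5 × 11 = 55.

55.00 billion dollars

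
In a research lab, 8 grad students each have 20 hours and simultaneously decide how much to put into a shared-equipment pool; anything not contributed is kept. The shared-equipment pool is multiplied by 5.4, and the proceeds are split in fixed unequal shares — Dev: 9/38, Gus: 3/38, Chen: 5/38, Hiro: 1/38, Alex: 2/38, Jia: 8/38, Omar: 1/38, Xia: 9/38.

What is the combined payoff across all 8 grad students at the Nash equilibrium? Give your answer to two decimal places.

For player j, contributing a unit is worthwhile iff 5.4 × (j's share) ≥ 1, i.e. iff j's share is at least 0.1852.
The shares above 0.1852 belong to Dev, Jia and Xia, contributing 20 each; the remaining 5 contribute 0. Total contributed: 60.
The shared-equipment pool pays out 5.4 × 60 = 324.00 in total (split across the unequal shares, but the aggregate is all that matters for the group sum).
The 5 free-riders keep 20 each, adding 100. Group total = 100 + 324.00 = 424.00.

424.00 hours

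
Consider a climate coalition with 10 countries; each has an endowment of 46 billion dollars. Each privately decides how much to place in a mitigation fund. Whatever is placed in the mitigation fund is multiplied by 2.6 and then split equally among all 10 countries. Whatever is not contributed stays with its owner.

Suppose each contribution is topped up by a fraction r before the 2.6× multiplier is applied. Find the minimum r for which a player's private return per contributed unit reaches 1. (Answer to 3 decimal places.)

With matching at rate r, one contributed unit becomes (1 + r) in the mitigation fund and returns 2.6 × (1 + r) / 10 to the contributor.
Setting this equal to 1: 1 + r = 10/2.6 = 3.8462.
So the minimum matching rate is r = 3.8462 − 1 = 2.846.

2.846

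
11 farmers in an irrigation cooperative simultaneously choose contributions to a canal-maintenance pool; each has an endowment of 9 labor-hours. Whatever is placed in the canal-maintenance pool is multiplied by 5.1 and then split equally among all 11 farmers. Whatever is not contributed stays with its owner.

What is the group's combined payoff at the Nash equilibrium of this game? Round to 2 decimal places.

Each contributed unit returns 5.1/11 = 0.4636 to its contributor — below 1 — so contributing 0 is dominant for every player. At the Nash equilibrium everyone keeps their 9, and the group total is 11 × 9 = 99.

99.00 labor-hours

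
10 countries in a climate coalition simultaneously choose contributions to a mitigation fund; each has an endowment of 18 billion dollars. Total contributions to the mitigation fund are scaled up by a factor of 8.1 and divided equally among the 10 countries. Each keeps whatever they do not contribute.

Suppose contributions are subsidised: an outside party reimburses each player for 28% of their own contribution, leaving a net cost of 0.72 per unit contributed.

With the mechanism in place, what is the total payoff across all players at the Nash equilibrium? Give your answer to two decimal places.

1508.40 billion dollars

The effective private return per unit is now (8.1/10) / 0.72 = 1.1250 > 1, so every player's dominant strategy flips to full contribution.
So the Nash equilibrium is full contribution by all 10; the group earns 10 × (18 × 0.28 + 8.1 × 18) = 1508.40.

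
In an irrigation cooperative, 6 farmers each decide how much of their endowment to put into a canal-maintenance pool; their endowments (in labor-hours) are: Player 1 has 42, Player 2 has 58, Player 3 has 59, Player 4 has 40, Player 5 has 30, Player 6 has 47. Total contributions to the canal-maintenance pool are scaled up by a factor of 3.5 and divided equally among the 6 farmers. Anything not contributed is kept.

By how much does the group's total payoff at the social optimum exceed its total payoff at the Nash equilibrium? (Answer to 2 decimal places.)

690.00 labor-hours

The private return per contributed unit is 3.5/6 = 0.5833 < 1 for every player regardless of endowment, so the Nash equilibrium is zero contribution and the group total is Σ E_j = 42 + 58 + 59 + 40 + 30 + 47 = 276.
Each contributed unit returns 3.500 to the group, so the social optimum is full contribution by everyone: group total = 3.500 × 276 = 966.00.
Efficiency loss = (3.500 − 1) × 276 = 690.00.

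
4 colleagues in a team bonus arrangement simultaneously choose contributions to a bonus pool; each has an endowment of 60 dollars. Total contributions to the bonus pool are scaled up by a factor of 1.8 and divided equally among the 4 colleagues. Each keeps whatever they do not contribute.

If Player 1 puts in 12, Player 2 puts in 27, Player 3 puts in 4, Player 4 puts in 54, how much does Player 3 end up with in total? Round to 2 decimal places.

99.65 dollars

Total contributed: 12 + 27 + 4 + 54 = 97.
Each receives 1.8 × 97 / 4 = 43.65 from the bonus pool.
Player 3 keeps 60 − 4 = 56, so Player 3's payoff is 56 + 43.65 = 99.65.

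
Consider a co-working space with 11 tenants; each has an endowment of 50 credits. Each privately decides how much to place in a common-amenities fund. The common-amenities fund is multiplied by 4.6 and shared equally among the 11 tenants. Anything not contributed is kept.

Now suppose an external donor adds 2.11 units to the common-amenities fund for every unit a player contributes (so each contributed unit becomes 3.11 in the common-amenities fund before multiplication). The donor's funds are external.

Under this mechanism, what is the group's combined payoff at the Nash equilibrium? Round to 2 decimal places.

Under the mechanism each unit contributed yields 4.6 × 3.11 / 11 = 1.3005 back to its contributor per unit of net cost, which exceeds 1, making full contribution the dominant choice for everyone.
So the Nash equilibrium is full contribution by all 11; the group earns 4.6 × 3.11 × 550 = 7868.30.

7868.30 credits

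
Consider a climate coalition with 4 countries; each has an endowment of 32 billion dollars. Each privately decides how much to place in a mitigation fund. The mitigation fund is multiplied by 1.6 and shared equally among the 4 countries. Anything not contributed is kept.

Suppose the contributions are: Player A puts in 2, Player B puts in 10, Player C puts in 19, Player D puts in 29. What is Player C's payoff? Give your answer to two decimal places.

37.00 billion dollars

Total contributed: 2 + 10 + 19 + 29 = 60.
Each receives 1.6 × 60 / 4 = 24.00 from the mitigation fund.
Player C keeps 32 − 19 = 13, so Player C's payoff is 13 + 24.00 = 37.00.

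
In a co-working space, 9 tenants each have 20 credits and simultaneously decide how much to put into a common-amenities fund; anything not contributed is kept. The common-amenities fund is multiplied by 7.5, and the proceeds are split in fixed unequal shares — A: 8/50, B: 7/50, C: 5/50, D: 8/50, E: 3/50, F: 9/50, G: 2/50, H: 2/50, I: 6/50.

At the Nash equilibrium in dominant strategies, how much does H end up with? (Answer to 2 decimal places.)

44.00 credits

Each unit j contributes comes back to j as 7.5 × (j's share), so j prefers to contribute only if that share exceeds 1/7.5 = 0.1333; otherwise keeping the unit dominates.
The shares above 0.1333 belong to A, B, D and F, contributing 20 each; the remaining 5 contribute 0. Total contributed: 80.
H keeps 20 and receives 7.5 × 80 × 2/50 = 24.00 from the common-amenities fund, for a payoff of 44.00.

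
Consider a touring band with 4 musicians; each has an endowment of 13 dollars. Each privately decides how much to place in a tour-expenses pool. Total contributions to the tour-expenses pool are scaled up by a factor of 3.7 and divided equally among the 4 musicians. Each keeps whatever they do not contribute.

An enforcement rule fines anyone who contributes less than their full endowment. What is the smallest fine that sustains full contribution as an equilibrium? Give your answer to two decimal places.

Given the others contribute fully, the best deviation is to contribute 0 (any partial contribution still incurs the fine and gives up units whose private return 0.9250 is below 1).
Deviating from 13 to 0 saves 13 dollars but forfeits the deviator's share of the drop in the tour-expenses pool: 3.7/4 × 13 = 12.02.
So the deviation gain is 13 − 12.02 = 0.98, and the fine must be at least 0.98 dollars to wipe it out.

0.98 dollars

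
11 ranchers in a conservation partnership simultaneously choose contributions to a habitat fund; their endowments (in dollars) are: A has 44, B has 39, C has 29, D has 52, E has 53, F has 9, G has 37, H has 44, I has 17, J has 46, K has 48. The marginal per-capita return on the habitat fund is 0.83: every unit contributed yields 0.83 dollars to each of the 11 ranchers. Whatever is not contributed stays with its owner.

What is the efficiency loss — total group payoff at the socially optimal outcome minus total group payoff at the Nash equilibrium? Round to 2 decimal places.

The private return per contributed unit is 0.83 < 1 for everyone, so the Nash equilibrium is zero contribution and the group total is Σ E_j = 44 + 39 + 29 + 52 + 53 + 9 + 37 + 44 + 17 + 46 + 48 = 418.
Each contributed unit returns 9.130 to the group, so the social optimum is full contribution by everyone: group total = 9.130 × 418 = 3816.34.
Efficiency loss = (9.130 − 1) × 418 = 3398.34.

3398.34 dollars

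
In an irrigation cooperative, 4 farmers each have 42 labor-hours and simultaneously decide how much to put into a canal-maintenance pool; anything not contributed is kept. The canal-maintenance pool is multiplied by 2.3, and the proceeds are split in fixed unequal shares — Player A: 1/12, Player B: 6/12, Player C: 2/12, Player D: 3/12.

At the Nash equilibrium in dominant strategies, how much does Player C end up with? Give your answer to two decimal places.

58.10 labor-hours

For player j, contributing a unit is worthwhile iff 2.3 × (j's share) ≥ 1, i.e. iff j's share is at least 0.4348.
Only Player B (6/12) clears that bar, contributing 42; the remaining 3 contribute 0. Total contributed: 42.
Player C keeps 42 and receives 2.3 × 42 × 2/12 = 16.10 from the canal-maintenance pool, for a payoff of 58.10.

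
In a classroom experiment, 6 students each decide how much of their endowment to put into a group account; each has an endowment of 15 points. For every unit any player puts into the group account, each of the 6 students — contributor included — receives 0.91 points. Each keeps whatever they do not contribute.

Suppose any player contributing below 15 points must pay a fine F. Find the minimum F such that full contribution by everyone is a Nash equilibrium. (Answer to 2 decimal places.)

1.35 points

Given the others contribute fully, the best deviation is to contribute 0 (any partial contribution still incurs the fine and gives up units whose private return 0.91 is below 1).
Deviating from 15 to 0 saves 15 points but forfeits the deviator's share of the drop in the group account: 0.91 × 15 = 13.65.
So the deviation gain is 15 − 13.65 = 1.35, and the fine must be at least 1.35 points to wipe it out.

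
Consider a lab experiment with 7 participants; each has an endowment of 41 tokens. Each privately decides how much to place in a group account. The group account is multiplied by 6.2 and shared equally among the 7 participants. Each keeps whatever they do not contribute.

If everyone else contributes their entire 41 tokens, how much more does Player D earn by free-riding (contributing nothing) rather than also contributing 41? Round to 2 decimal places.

Switching from a contribution of 41 to 0 lets Player D keep an extra 41 tokens, but lowers the group account by 41, which costs Player D their own share of that drop: 6.2/7 × 41 = 36.31.
Net gain = 41 − 36.31 = 4.69. The private return per contributed unit (0.8857) is below 1, so free-riding is indeed the best response regardless of what the others do.

4.69 tokens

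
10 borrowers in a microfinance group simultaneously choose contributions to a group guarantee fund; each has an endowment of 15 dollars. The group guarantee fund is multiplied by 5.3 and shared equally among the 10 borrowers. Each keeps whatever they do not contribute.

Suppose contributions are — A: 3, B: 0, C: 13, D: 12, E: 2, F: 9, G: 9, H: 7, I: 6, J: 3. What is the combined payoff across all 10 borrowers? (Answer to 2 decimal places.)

Total contributed: 3 + 0 + 13 + 12 + 2 + 9 + 9 + 7 + 6 + 3 = 64; total kept: 10 × 15 − 64 = 86.
The group guarantee fund pays out 5.3 × 64 = 339.20 in aggregate.
Group total = 86 + 339.20 = 425.20.

425.20 dollars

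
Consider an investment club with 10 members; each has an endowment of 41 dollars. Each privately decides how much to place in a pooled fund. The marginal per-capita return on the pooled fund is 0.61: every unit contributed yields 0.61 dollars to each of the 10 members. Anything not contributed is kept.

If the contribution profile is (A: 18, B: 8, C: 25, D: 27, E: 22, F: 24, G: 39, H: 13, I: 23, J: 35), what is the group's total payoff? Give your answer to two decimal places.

1603.40 dollars

Total contributed: 18 + 8 + 25 + 27 + 22 + 24 + 39 + 13 + 23 + 35 = 234; total kept: 10 × 41 − 234 = 176.
The pooled fund pays out 0.61 × 10 × 234 = 1427.40 in aggregate.
Group total = 176 + 1427.40 = 1603.40.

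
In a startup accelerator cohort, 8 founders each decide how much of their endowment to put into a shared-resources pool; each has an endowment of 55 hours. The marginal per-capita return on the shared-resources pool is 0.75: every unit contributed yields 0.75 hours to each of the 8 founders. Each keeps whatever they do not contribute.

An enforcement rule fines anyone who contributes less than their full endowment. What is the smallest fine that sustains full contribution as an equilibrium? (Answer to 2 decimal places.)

Given the others contribute fully, the best deviation is to contribute 0 (any partial contribution still incurs the fine and gives up units whose private return 0.75 is below 1).
Deviating from 55 to 0 saves 55 hours but forfeits the deviator's share of the drop in the shared-resources pool: 0.75 × 55 = 41.25.
So the deviation gain is 55 − 41.25 = 13.75, and the fine must be at least 13.75 hours to wipe it out.

13.75 hours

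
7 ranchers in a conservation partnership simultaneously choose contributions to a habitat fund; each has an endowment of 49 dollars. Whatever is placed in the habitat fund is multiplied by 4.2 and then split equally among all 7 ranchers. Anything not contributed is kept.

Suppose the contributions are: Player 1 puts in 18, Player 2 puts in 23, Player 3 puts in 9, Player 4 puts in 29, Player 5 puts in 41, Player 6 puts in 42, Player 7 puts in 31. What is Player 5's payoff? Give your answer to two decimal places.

123.80 dollars

Total contributed: 18 + 23 + 9 + 29 + 41 + 42 + 31 = 193.
Each receives 4.2 × 193 / 7 = 115.80 from the habitat fund.
Player 5 keeps 49 − 41 = 8, so Player 5's payoff is 8 + 115.80 = 123.80.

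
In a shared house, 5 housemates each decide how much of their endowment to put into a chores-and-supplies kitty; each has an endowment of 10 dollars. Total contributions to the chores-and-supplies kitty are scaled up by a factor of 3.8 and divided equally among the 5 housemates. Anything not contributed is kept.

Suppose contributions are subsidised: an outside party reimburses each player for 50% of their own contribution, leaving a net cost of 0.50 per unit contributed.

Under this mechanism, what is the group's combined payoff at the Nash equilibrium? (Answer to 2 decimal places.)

215.00 dollars

With the mechanism, a contributed unit returns (3.8/5) / 0.50 = 1.5200 per unit of net cost to the contributor — now above 1 — so contributing fully is weakly dominant for every player.
At the Nash equilibrium everyone contributes 10. Group total payoff = 5 × (10 × 0.50 + 3.8 × 10) = 215.00.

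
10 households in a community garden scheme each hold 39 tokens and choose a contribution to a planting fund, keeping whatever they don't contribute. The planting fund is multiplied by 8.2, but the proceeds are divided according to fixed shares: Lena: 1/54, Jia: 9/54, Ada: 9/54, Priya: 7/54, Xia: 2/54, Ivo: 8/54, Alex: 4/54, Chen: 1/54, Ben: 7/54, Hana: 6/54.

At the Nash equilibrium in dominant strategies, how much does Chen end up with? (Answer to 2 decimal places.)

68.61 tokens

A player with share s gets back 8.2·s per unit contributed, so full contribution is dominant for anyone with s > 1/8.2 = 0.1220 and zero contribution is dominant for anyone below.
Jia, Ada, Priya, Ivo and Ben clear that bar, contributing 39 each; the remaining 5 contribute 0. Total contributed: 195.
Chen keeps 39 and receives 8.2 × 195 × 1/54 = 29.61 from the planting fund, for a payoff of 68.61.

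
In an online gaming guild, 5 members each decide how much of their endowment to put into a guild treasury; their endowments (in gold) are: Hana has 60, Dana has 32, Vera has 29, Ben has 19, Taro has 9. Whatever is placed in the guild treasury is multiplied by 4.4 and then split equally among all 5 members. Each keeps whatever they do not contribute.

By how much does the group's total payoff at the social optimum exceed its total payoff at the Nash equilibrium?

The private return per contributed unit is 4.4/5 = 0.8800 < 1 for every player regardless of endowment, so the Nash equilibrium is zero contribution and the group total is Σ E_j = 60 + 32 + 29 + 19 + 9 = 149.
Each contributed unit returns 4.400 to the group, so the social optimum is full contribution by everyone: group total = 4.400 × 149 = 655.60.
Efficiency loss = (4.400 − 1) × 149 = 506.60.

506.60 gold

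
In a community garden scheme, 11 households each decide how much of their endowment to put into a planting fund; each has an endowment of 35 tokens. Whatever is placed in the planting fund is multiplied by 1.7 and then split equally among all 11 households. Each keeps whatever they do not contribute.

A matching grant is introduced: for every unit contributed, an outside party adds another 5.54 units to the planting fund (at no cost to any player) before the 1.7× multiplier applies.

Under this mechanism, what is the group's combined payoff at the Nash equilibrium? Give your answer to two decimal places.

Under the mechanism each unit contributed yields 1.7 × 6.54 / 11 = 1.0107 back to its contributor per unit of net cost, which exceeds 1, making full contribution the dominant choice for everyone.
So the Nash equilibrium is full contribution by all 11; the group earns 1.7 × 6.54 × 385 = 4280.43.

4280.43 tokens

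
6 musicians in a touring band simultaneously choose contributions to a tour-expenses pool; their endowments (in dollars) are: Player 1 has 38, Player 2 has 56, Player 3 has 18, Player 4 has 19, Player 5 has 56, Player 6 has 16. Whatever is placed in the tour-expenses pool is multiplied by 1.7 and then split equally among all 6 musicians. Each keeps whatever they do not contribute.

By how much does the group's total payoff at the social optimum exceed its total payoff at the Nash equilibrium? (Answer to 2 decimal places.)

The private return per contributed unit is 1.7/6 = 0.2833 < 1 for every player regardless of endowment, so the Nash equilibrium is zero contribution and the group total is Σ E_j = 38 + 56 + 18 + 19 + 56 + 16 = 203.
Each contributed unit returns 1.700 to the group, so the social optimum is full contribution by everyone: group total = 1.700 × 203 = 345.10.
Efficiency loss = (1.700 − 1) × 203 = 142.10.

142.10 dollars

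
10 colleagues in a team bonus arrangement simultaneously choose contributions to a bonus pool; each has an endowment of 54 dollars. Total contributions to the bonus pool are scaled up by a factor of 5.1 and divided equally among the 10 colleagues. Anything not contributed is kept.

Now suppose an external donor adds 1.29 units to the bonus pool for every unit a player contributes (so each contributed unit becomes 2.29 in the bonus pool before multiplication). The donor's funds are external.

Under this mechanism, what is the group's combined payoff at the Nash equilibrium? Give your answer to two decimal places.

Under the mechanism each unit contributed yields 5.1 × 2.29 / 10 = 1.1679 back to its contributor per unit of net cost, which exceeds 1, making full contribution the dominant choice for everyone.
At the Nash equilibrium everyone contributes 54. Group total payoff = 5.1 × 2.29 × 540 = 6306.66.

6306.66 dollars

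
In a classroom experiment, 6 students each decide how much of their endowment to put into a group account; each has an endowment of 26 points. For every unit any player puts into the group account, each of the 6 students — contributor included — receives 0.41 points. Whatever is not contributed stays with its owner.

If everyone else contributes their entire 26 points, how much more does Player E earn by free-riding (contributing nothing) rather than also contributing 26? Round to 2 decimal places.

Switching from a contribution of 26 to 0 lets Player E keep an extra 26 points, but lowers the group account by 26, which costs Player E their own share of that drop: 0.41 × 26 = 10.66.
Net gain = 26 − 10.66 = 15.34. The private return per contributed unit (0.41) is below 1, so free-riding is indeed the best response regardless of what the others do.

15.34 points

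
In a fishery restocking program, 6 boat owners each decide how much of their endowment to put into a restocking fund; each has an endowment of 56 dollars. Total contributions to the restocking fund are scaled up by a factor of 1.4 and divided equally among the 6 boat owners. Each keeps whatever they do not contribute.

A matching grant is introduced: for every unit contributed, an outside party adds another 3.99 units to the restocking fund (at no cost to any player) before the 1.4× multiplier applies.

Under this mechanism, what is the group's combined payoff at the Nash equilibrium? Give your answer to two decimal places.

Under the mechanism each unit contributed yields 1.4 × 4.99 / 6 = 1.1643 back to its contributor per unit of net cost, which exceeds 1, making full contribution the dominant choice for everyone.
At the Nash equilibrium everyone contributes 56. Group total payoff = 1.4 × 4.99 × 336 = 2347.30.

2347.30 dollars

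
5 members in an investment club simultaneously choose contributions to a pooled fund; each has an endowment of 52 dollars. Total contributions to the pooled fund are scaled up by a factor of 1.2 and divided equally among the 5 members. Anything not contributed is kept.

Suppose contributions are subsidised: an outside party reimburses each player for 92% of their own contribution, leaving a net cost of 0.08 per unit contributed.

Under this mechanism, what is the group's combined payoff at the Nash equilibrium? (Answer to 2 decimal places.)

551.20 dollars

The effective private return per unit is now (1.2/5) / 0.08 = 3.0000 > 1, so every player's dominant strategy flips to full contribution.
At the Nash equilibrium everyone contributes 52. Group total payoff = 5 × (52 × 0.92 + 1.2 × 52) = 551.20.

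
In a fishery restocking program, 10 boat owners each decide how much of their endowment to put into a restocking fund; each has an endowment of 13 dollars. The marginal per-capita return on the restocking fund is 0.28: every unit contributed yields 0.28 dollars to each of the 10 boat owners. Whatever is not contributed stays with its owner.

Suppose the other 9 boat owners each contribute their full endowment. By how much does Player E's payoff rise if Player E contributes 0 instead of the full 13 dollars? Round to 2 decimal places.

Switching from a contribution of 13 to 0 lets Player E keep an extra 13 dollars, but lowers the restocking fund by 13, which costs Player E their own share of that drop: 0.28 × 13 = 3.64.
Net gain = 13 − 3.64 = 9.36. The private return per contributed unit (0.28) is below 1, so free-riding is indeed the best response regardless of what the others do.

9.36 dollars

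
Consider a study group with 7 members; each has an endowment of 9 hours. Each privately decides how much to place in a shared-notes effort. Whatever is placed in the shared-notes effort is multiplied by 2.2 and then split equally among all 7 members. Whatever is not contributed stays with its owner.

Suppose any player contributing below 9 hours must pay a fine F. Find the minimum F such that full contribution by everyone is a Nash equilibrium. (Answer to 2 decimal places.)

Given the others contribute fully, the best deviation is to contribute 0 (any partial contribution still incurs the fine and gives up units whose private return 0.3143 is below 1).
Deviating from 9 to 0 saves 9 hours but forfeits the deviator's share of the drop in the shared-notes effort: 2.2/7 × 9 = 2.83.
So the deviation gain is 9 − 2.83 = 6.17, and the fine must be at least 6.17 hours to wipe it out.

6.17 hours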